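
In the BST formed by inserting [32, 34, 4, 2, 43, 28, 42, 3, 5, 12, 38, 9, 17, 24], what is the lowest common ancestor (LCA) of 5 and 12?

Tree insertion order: [32, 34, 4, 2, 43, 28, 42, 3, 5, 12, 38, 9, 17, 24]
Tree (level-order array): [32, 4, 34, 2, 28, None, 43, None, 3, 5, None, 42, None, None, None, None, 12, 38, None, 9, 17, None, None, None, None, None, 24]
In a BST, the LCA of p=5, q=12 is the first node v on the
root-to-leaf path with p <= v <= q (go left if both < v, right if both > v).
Walk from root:
  at 32: both 5 and 12 < 32, go left
  at 4: both 5 and 12 > 4, go right
  at 28: both 5 and 12 < 28, go left
  at 5: 5 <= 5 <= 12, this is the LCA
LCA = 5


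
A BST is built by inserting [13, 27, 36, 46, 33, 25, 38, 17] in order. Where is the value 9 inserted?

Starting tree (level order): [13, None, 27, 25, 36, 17, None, 33, 46, None, None, None, None, 38]
Insertion path: 13
Result: insert 9 as left child of 13
Final tree (level order): [13, 9, 27, None, None, 25, 36, 17, None, 33, 46, None, None, None, None, 38]


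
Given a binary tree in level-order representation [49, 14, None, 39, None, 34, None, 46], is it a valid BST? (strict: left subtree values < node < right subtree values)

Level-order array: [49, 14, None, 39, None, 34, None, 46]
Validate using subtree bounds (lo, hi): at each node, require lo < value < hi,
then recurse left with hi=value and right with lo=value.
Preorder trace (stopping at first violation):
  at node 49 with bounds (-inf, +inf): OK
  at node 14 with bounds (-inf, 49): OK
  at node 39 with bounds (-inf, 14): VIOLATION
Node 39 violates its bound: not (-inf < 39 < 14).
Result: Not a valid BST


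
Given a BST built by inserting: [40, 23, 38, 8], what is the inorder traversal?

Tree insertion order: [40, 23, 38, 8]
Tree (level-order array): [40, 23, None, 8, 38]
Inorder traversal: [8, 23, 38, 40]


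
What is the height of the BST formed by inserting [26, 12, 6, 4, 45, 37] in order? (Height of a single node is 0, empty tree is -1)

Insertion order: [26, 12, 6, 4, 45, 37]
Tree (level-order array): [26, 12, 45, 6, None, 37, None, 4]
Compute height bottom-up (empty subtree = -1):
  height(4) = 1 + max(-1, -1) = 0
  height(6) = 1 + max(0, -1) = 1
  height(12) = 1 + max(1, -1) = 2
  height(37) = 1 + max(-1, -1) = 0
  height(45) = 1 + max(0, -1) = 1
  height(26) = 1 + max(2, 1) = 3
Height = 3


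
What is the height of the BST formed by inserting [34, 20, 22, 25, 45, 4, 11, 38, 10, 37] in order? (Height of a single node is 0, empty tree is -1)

Insertion order: [34, 20, 22, 25, 45, 4, 11, 38, 10, 37]
Tree (level-order array): [34, 20, 45, 4, 22, 38, None, None, 11, None, 25, 37, None, 10]
Compute height bottom-up (empty subtree = -1):
  height(10) = 1 + max(-1, -1) = 0
  height(11) = 1 + max(0, -1) = 1
  height(4) = 1 + max(-1, 1) = 2
  height(25) = 1 + max(-1, -1) = 0
  height(22) = 1 + max(-1, 0) = 1
  height(20) = 1 + max(2, 1) = 3
  height(37) = 1 + max(-1, -1) = 0
  height(38) = 1 + max(0, -1) = 1
  height(45) = 1 + max(1, -1) = 2
  height(34) = 1 + max(3, 2) = 4
Height = 4


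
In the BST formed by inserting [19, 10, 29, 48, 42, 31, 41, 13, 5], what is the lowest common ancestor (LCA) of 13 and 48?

Tree insertion order: [19, 10, 29, 48, 42, 31, 41, 13, 5]
Tree (level-order array): [19, 10, 29, 5, 13, None, 48, None, None, None, None, 42, None, 31, None, None, 41]
In a BST, the LCA of p=13, q=48 is the first node v on the
root-to-leaf path with p <= v <= q (go left if both < v, right if both > v).
Walk from root:
  at 19: 13 <= 19 <= 48, this is the LCA
LCA = 19


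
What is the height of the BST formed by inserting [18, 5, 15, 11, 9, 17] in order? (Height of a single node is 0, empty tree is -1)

Insertion order: [18, 5, 15, 11, 9, 17]
Tree (level-order array): [18, 5, None, None, 15, 11, 17, 9]
Compute height bottom-up (empty subtree = -1):
  height(9) = 1 + max(-1, -1) = 0
  height(11) = 1 + max(0, -1) = 1
  height(17) = 1 + max(-1, -1) = 0
  height(15) = 1 + max(1, 0) = 2
  height(5) = 1 + max(-1, 2) = 3
  height(18) = 1 + max(3, -1) = 4
Height = 4


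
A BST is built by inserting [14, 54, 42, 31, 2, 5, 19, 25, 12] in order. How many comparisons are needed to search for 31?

Search path for 31: 14 -> 54 -> 42 -> 31
Found: True
Comparisons: 4


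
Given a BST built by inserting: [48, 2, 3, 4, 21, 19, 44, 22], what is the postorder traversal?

Tree insertion order: [48, 2, 3, 4, 21, 19, 44, 22]
Tree (level-order array): [48, 2, None, None, 3, None, 4, None, 21, 19, 44, None, None, 22]
Postorder traversal: [19, 22, 44, 21, 4, 3, 2, 48]


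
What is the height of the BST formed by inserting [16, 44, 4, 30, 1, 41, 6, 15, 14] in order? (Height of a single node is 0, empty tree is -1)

Insertion order: [16, 44, 4, 30, 1, 41, 6, 15, 14]
Tree (level-order array): [16, 4, 44, 1, 6, 30, None, None, None, None, 15, None, 41, 14]
Compute height bottom-up (empty subtree = -1):
  height(1) = 1 + max(-1, -1) = 0
  height(14) = 1 + max(-1, -1) = 0
  height(15) = 1 + max(0, -1) = 1
  height(6) = 1 + max(-1, 1) = 2
  height(4) = 1 + max(0, 2) = 3
  height(41) = 1 + max(-1, -1) = 0
  height(30) = 1 + max(-1, 0) = 1
  height(44) = 1 + max(1, -1) = 2
  height(16) = 1 + max(3, 2) = 4
Height = 4


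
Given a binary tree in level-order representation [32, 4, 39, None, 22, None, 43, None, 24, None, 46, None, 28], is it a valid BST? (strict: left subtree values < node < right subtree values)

Level-order array: [32, 4, 39, None, 22, None, 43, None, 24, None, 46, None, 28]
Validate using subtree bounds (lo, hi): at each node, require lo < value < hi,
then recurse left with hi=value and right with lo=value.
Preorder trace (stopping at first violation):
  at node 32 with bounds (-inf, +inf): OK
  at node 4 with bounds (-inf, 32): OK
  at node 22 with bounds (4, 32): OK
  at node 24 with bounds (22, 32): OK
  at node 28 with bounds (24, 32): OK
  at node 39 with bounds (32, +inf): OK
  at node 43 with bounds (39, +inf): OK
  at node 46 with bounds (43, +inf): OK
No violation found at any node.
Result: Valid BST


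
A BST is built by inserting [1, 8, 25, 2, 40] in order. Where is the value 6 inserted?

Starting tree (level order): [1, None, 8, 2, 25, None, None, None, 40]
Insertion path: 1 -> 8 -> 2
Result: insert 6 as right child of 2
Final tree (level order): [1, None, 8, 2, 25, None, 6, None, 40]


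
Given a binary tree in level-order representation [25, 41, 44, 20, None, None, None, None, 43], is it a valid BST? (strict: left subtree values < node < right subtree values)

Level-order array: [25, 41, 44, 20, None, None, None, None, 43]
Validate using subtree bounds (lo, hi): at each node, require lo < value < hi,
then recurse left with hi=value and right with lo=value.
Preorder trace (stopping at first violation):
  at node 25 with bounds (-inf, +inf): OK
  at node 41 with bounds (-inf, 25): VIOLATION
Node 41 violates its bound: not (-inf < 41 < 25).
Result: Not a valid BST


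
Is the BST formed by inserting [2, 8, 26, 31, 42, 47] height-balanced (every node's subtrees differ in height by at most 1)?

Tree (level-order array): [2, None, 8, None, 26, None, 31, None, 42, None, 47]
Definition: a tree is height-balanced if, at every node, |h(left) - h(right)| <= 1 (empty subtree has height -1).
Bottom-up per-node check:
  node 47: h_left=-1, h_right=-1, diff=0 [OK], height=0
  node 42: h_left=-1, h_right=0, diff=1 [OK], height=1
  node 31: h_left=-1, h_right=1, diff=2 [FAIL (|-1-1|=2 > 1)], height=2
  node 26: h_left=-1, h_right=2, diff=3 [FAIL (|-1-2|=3 > 1)], height=3
  node 8: h_left=-1, h_right=3, diff=4 [FAIL (|-1-3|=4 > 1)], height=4
  node 2: h_left=-1, h_right=4, diff=5 [FAIL (|-1-4|=5 > 1)], height=5
Node 31 violates the condition: |-1 - 1| = 2 > 1.
Result: Not balanced


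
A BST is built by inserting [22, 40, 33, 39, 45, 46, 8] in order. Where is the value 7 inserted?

Starting tree (level order): [22, 8, 40, None, None, 33, 45, None, 39, None, 46]
Insertion path: 22 -> 8
Result: insert 7 as left child of 8
Final tree (level order): [22, 8, 40, 7, None, 33, 45, None, None, None, 39, None, 46]


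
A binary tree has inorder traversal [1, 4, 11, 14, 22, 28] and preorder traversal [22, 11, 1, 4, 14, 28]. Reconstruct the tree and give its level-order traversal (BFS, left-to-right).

Inorder:  [1, 4, 11, 14, 22, 28]
Preorder: [22, 11, 1, 4, 14, 28]
Algorithm: preorder visits root first, so consume preorder in order;
for each root, split the current inorder slice at that value into
left-subtree inorder and right-subtree inorder, then recurse.
Recursive splits:
  root=22; inorder splits into left=[1, 4, 11, 14], right=[28]
  root=11; inorder splits into left=[1, 4], right=[14]
  root=1; inorder splits into left=[], right=[4]
  root=4; inorder splits into left=[], right=[]
  root=14; inorder splits into left=[], right=[]
  root=28; inorder splits into left=[], right=[]
Reconstructed level-order: [22, 11, 28, 1, 14, 4]


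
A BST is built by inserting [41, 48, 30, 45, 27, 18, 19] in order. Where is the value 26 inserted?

Starting tree (level order): [41, 30, 48, 27, None, 45, None, 18, None, None, None, None, 19]
Insertion path: 41 -> 30 -> 27 -> 18 -> 19
Result: insert 26 as right child of 19
Final tree (level order): [41, 30, 48, 27, None, 45, None, 18, None, None, None, None, 19, None, 26]


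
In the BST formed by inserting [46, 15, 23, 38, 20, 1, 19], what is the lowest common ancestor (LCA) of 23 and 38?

Tree insertion order: [46, 15, 23, 38, 20, 1, 19]
Tree (level-order array): [46, 15, None, 1, 23, None, None, 20, 38, 19]
In a BST, the LCA of p=23, q=38 is the first node v on the
root-to-leaf path with p <= v <= q (go left if both < v, right if both > v).
Walk from root:
  at 46: both 23 and 38 < 46, go left
  at 15: both 23 and 38 > 15, go right
  at 23: 23 <= 23 <= 38, this is the LCA
LCA = 23


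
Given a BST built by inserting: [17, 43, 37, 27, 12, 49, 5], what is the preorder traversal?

Tree insertion order: [17, 43, 37, 27, 12, 49, 5]
Tree (level-order array): [17, 12, 43, 5, None, 37, 49, None, None, 27]
Preorder traversal: [17, 12, 5, 43, 37, 27, 49]


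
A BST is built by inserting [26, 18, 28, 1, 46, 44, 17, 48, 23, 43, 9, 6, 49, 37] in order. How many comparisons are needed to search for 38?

Search path for 38: 26 -> 28 -> 46 -> 44 -> 43 -> 37
Found: False
Comparisons: 6


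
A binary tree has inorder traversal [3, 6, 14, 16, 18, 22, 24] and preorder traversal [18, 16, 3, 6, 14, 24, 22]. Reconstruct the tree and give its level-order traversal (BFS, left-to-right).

Inorder:  [3, 6, 14, 16, 18, 22, 24]
Preorder: [18, 16, 3, 6, 14, 24, 22]
Algorithm: preorder visits root first, so consume preorder in order;
for each root, split the current inorder slice at that value into
left-subtree inorder and right-subtree inorder, then recurse.
Recursive splits:
  root=18; inorder splits into left=[3, 6, 14, 16], right=[22, 24]
  root=16; inorder splits into left=[3, 6, 14], right=[]
  root=3; inorder splits into left=[], right=[6, 14]
  root=6; inorder splits into left=[], right=[14]
  root=14; inorder splits into left=[], right=[]
  root=24; inorder splits into left=[22], right=[]
  root=22; inorder splits into left=[], right=[]
Reconstructed level-order: [18, 16, 24, 3, 22, 6, 14]


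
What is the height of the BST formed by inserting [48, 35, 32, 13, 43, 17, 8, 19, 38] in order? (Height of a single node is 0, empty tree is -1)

Insertion order: [48, 35, 32, 13, 43, 17, 8, 19, 38]
Tree (level-order array): [48, 35, None, 32, 43, 13, None, 38, None, 8, 17, None, None, None, None, None, 19]
Compute height bottom-up (empty subtree = -1):
  height(8) = 1 + max(-1, -1) = 0
  height(19) = 1 + max(-1, -1) = 0
  height(17) = 1 + max(-1, 0) = 1
  height(13) = 1 + max(0, 1) = 2
  height(32) = 1 + max(2, -1) = 3
  height(38) = 1 + max(-1, -1) = 0
  height(43) = 1 + max(0, -1) = 1
  height(35) = 1 + max(3, 1) = 4
  height(48) = 1 + max(4, -1) = 5
Height = 5


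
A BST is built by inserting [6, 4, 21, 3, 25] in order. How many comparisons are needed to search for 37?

Search path for 37: 6 -> 21 -> 25
Found: False
Comparisons: 3


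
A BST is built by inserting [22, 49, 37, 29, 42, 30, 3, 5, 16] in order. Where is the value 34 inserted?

Starting tree (level order): [22, 3, 49, None, 5, 37, None, None, 16, 29, 42, None, None, None, 30]
Insertion path: 22 -> 49 -> 37 -> 29 -> 30
Result: insert 34 as right child of 30
Final tree (level order): [22, 3, 49, None, 5, 37, None, None, 16, 29, 42, None, None, None, 30, None, None, None, 34]


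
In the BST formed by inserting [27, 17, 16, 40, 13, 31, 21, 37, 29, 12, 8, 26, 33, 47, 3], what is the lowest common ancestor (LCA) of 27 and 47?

Tree insertion order: [27, 17, 16, 40, 13, 31, 21, 37, 29, 12, 8, 26, 33, 47, 3]
Tree (level-order array): [27, 17, 40, 16, 21, 31, 47, 13, None, None, 26, 29, 37, None, None, 12, None, None, None, None, None, 33, None, 8, None, None, None, 3]
In a BST, the LCA of p=27, q=47 is the first node v on the
root-to-leaf path with p <= v <= q (go left if both < v, right if both > v).
Walk from root:
  at 27: 27 <= 27 <= 47, this is the LCA
LCA = 27


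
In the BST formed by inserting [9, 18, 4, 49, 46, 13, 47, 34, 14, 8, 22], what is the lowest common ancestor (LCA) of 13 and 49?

Tree insertion order: [9, 18, 4, 49, 46, 13, 47, 34, 14, 8, 22]
Tree (level-order array): [9, 4, 18, None, 8, 13, 49, None, None, None, 14, 46, None, None, None, 34, 47, 22]
In a BST, the LCA of p=13, q=49 is the first node v on the
root-to-leaf path with p <= v <= q (go left if both < v, right if both > v).
Walk from root:
  at 9: both 13 and 49 > 9, go right
  at 18: 13 <= 18 <= 49, this is the LCA
LCA = 18


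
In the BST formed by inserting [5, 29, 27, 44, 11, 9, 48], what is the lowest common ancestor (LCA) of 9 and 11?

Tree insertion order: [5, 29, 27, 44, 11, 9, 48]
Tree (level-order array): [5, None, 29, 27, 44, 11, None, None, 48, 9]
In a BST, the LCA of p=9, q=11 is the first node v on the
root-to-leaf path with p <= v <= q (go left if both < v, right if both > v).
Walk from root:
  at 5: both 9 and 11 > 5, go right
  at 29: both 9 and 11 < 29, go left
  at 27: both 9 and 11 < 27, go left
  at 11: 9 <= 11 <= 11, this is the LCA
LCA = 11


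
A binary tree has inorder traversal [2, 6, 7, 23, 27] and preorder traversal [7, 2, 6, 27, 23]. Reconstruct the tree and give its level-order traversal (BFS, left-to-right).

Inorder:  [2, 6, 7, 23, 27]
Preorder: [7, 2, 6, 27, 23]
Algorithm: preorder visits root first, so consume preorder in order;
for each root, split the current inorder slice at that value into
left-subtree inorder and right-subtree inorder, then recurse.
Recursive splits:
  root=7; inorder splits into left=[2, 6], right=[23, 27]
  root=2; inorder splits into left=[], right=[6]
  root=6; inorder splits into left=[], right=[]
  root=27; inorder splits into left=[23], right=[]
  root=23; inorder splits into left=[], right=[]
Reconstructed level-order: [7, 2, 27, 6, 23]


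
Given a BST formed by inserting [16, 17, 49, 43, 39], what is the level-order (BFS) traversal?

Tree insertion order: [16, 17, 49, 43, 39]
Tree (level-order array): [16, None, 17, None, 49, 43, None, 39]
BFS from the root, enqueuing left then right child of each popped node:
  queue [16] -> pop 16, enqueue [17], visited so far: [16]
  queue [17] -> pop 17, enqueue [49], visited so far: [16, 17]
  queue [49] -> pop 49, enqueue [43], visited so far: [16, 17, 49]
  queue [43] -> pop 43, enqueue [39], visited so far: [16, 17, 49, 43]
  queue [39] -> pop 39, enqueue [none], visited so far: [16, 17, 49, 43, 39]
Result: [16, 17, 49, 43, 39]


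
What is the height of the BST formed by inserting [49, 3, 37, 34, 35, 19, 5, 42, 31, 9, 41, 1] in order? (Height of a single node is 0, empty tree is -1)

Insertion order: [49, 3, 37, 34, 35, 19, 5, 42, 31, 9, 41, 1]
Tree (level-order array): [49, 3, None, 1, 37, None, None, 34, 42, 19, 35, 41, None, 5, 31, None, None, None, None, None, 9]
Compute height bottom-up (empty subtree = -1):
  height(1) = 1 + max(-1, -1) = 0
  height(9) = 1 + max(-1, -1) = 0
  height(5) = 1 + max(-1, 0) = 1
  height(31) = 1 + max(-1, -1) = 0
  height(19) = 1 + max(1, 0) = 2
  height(35) = 1 + max(-1, -1) = 0
  height(34) = 1 + max(2, 0) = 3
  height(41) = 1 + max(-1, -1) = 0
  height(42) = 1 + max(0, -1) = 1
  height(37) = 1 + max(3, 1) = 4
  height(3) = 1 + max(0, 4) = 5
  height(49) = 1 + max(5, -1) = 6
Height = 6


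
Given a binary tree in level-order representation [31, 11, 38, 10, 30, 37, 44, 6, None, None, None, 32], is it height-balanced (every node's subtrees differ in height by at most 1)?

Tree (level-order array): [31, 11, 38, 10, 30, 37, 44, 6, None, None, None, 32]
Definition: a tree is height-balanced if, at every node, |h(left) - h(right)| <= 1 (empty subtree has height -1).
Bottom-up per-node check:
  node 6: h_left=-1, h_right=-1, diff=0 [OK], height=0
  node 10: h_left=0, h_right=-1, diff=1 [OK], height=1
  node 30: h_left=-1, h_right=-1, diff=0 [OK], height=0
  node 11: h_left=1, h_right=0, diff=1 [OK], height=2
  node 32: h_left=-1, h_right=-1, diff=0 [OK], height=0
  node 37: h_left=0, h_right=-1, diff=1 [OK], height=1
  node 44: h_left=-1, h_right=-1, diff=0 [OK], height=0
  node 38: h_left=1, h_right=0, diff=1 [OK], height=2
  node 31: h_left=2, h_right=2, diff=0 [OK], height=3
All nodes satisfy the balance condition.
Result: Balanced


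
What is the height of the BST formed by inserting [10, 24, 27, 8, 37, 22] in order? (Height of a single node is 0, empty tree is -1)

Insertion order: [10, 24, 27, 8, 37, 22]
Tree (level-order array): [10, 8, 24, None, None, 22, 27, None, None, None, 37]
Compute height bottom-up (empty subtree = -1):
  height(8) = 1 + max(-1, -1) = 0
  height(22) = 1 + max(-1, -1) = 0
  height(37) = 1 + max(-1, -1) = 0
  height(27) = 1 + max(-1, 0) = 1
  height(24) = 1 + max(0, 1) = 2
  height(10) = 1 + max(0, 2) = 3
Height = 3


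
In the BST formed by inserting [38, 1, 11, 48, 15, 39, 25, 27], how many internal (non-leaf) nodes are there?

Tree built from: [38, 1, 11, 48, 15, 39, 25, 27]
Tree (level-order array): [38, 1, 48, None, 11, 39, None, None, 15, None, None, None, 25, None, 27]
Rule: An internal node has at least one child.
Per-node child counts:
  node 38: 2 child(ren)
  node 1: 1 child(ren)
  node 11: 1 child(ren)
  node 15: 1 child(ren)
  node 25: 1 child(ren)
  node 27: 0 child(ren)
  node 48: 1 child(ren)
  node 39: 0 child(ren)
Matching nodes: [38, 1, 11, 15, 25, 48]
Count of internal (non-leaf) nodes: 6


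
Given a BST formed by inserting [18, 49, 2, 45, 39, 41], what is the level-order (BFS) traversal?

Tree insertion order: [18, 49, 2, 45, 39, 41]
Tree (level-order array): [18, 2, 49, None, None, 45, None, 39, None, None, 41]
BFS from the root, enqueuing left then right child of each popped node:
  queue [18] -> pop 18, enqueue [2, 49], visited so far: [18]
  queue [2, 49] -> pop 2, enqueue [none], visited so far: [18, 2]
  queue [49] -> pop 49, enqueue [45], visited so far: [18, 2, 49]
  queue [45] -> pop 45, enqueue [39], visited so far: [18, 2, 49, 45]
  queue [39] -> pop 39, enqueue [41], visited so far: [18, 2, 49, 45, 39]
  queue [41] -> pop 41, enqueue [none], visited so far: [18, 2, 49, 45, 39, 41]
Result: [18, 2, 49, 45, 39, 41]


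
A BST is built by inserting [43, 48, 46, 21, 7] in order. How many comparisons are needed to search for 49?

Search path for 49: 43 -> 48
Found: False
Comparisons: 2


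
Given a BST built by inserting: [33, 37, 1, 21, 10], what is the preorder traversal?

Tree insertion order: [33, 37, 1, 21, 10]
Tree (level-order array): [33, 1, 37, None, 21, None, None, 10]
Preorder traversal: [33, 1, 21, 10, 37]


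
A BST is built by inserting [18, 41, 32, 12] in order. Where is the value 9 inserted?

Starting tree (level order): [18, 12, 41, None, None, 32]
Insertion path: 18 -> 12
Result: insert 9 as left child of 12
Final tree (level order): [18, 12, 41, 9, None, 32]


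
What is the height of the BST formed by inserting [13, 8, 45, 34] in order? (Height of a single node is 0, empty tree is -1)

Insertion order: [13, 8, 45, 34]
Tree (level-order array): [13, 8, 45, None, None, 34]
Compute height bottom-up (empty subtree = -1):
  height(8) = 1 + max(-1, -1) = 0
  height(34) = 1 + max(-1, -1) = 0
  height(45) = 1 + max(0, -1) = 1
  height(13) = 1 + max(0, 1) = 2
Height = 2


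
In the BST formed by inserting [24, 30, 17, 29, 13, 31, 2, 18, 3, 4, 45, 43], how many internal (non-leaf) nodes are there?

Tree built from: [24, 30, 17, 29, 13, 31, 2, 18, 3, 4, 45, 43]
Tree (level-order array): [24, 17, 30, 13, 18, 29, 31, 2, None, None, None, None, None, None, 45, None, 3, 43, None, None, 4]
Rule: An internal node has at least one child.
Per-node child counts:
  node 24: 2 child(ren)
  node 17: 2 child(ren)
  node 13: 1 child(ren)
  node 2: 1 child(ren)
  node 3: 1 child(ren)
  node 4: 0 child(ren)
  node 18: 0 child(ren)
  node 30: 2 child(ren)
  node 29: 0 child(ren)
  node 31: 1 child(ren)
  node 45: 1 child(ren)
  node 43: 0 child(ren)
Matching nodes: [24, 17, 13, 2, 3, 30, 31, 45]
Count of internal (non-leaf) nodes: 8


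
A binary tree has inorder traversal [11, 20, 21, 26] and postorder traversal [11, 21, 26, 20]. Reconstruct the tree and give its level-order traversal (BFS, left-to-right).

Inorder:   [11, 20, 21, 26]
Postorder: [11, 21, 26, 20]
Algorithm: postorder visits root last, so walk postorder right-to-left;
each value is the root of the current inorder slice — split it at that
value, recurse on the right subtree first, then the left.
Recursive splits:
  root=20; inorder splits into left=[11], right=[21, 26]
  root=26; inorder splits into left=[21], right=[]
  root=21; inorder splits into left=[], right=[]
  root=11; inorder splits into left=[], right=[]
Reconstructed level-order: [20, 11, 26, 21]


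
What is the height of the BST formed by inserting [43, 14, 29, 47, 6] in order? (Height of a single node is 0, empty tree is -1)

Insertion order: [43, 14, 29, 47, 6]
Tree (level-order array): [43, 14, 47, 6, 29]
Compute height bottom-up (empty subtree = -1):
  height(6) = 1 + max(-1, -1) = 0
  height(29) = 1 + max(-1, -1) = 0
  height(14) = 1 + max(0, 0) = 1
  height(47) = 1 + max(-1, -1) = 0
  height(43) = 1 + max(1, 0) = 2
Height = 2


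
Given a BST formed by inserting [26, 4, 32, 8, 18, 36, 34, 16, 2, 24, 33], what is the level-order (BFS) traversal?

Tree insertion order: [26, 4, 32, 8, 18, 36, 34, 16, 2, 24, 33]
Tree (level-order array): [26, 4, 32, 2, 8, None, 36, None, None, None, 18, 34, None, 16, 24, 33]
BFS from the root, enqueuing left then right child of each popped node:
  queue [26] -> pop 26, enqueue [4, 32], visited so far: [26]
  queue [4, 32] -> pop 4, enqueue [2, 8], visited so far: [26, 4]
  queue [32, 2, 8] -> pop 32, enqueue [36], visited so far: [26, 4, 32]
  queue [2, 8, 36] -> pop 2, enqueue [none], visited so far: [26, 4, 32, 2]
  queue [8, 36] -> pop 8, enqueue [18], visited so far: [26, 4, 32, 2, 8]
  queue [36, 18] -> pop 36, enqueue [34], visited so far: [26, 4, 32, 2, 8, 36]
  queue [18, 34] -> pop 18, enqueue [16, 24], visited so far: [26, 4, 32, 2, 8, 36, 18]
  queue [34, 16, 24] -> pop 34, enqueue [33], visited so far: [26, 4, 32, 2, 8, 36, 18, 34]
  queue [16, 24, 33] -> pop 16, enqueue [none], visited so far: [26, 4, 32, 2, 8, 36, 18, 34, 16]
  queue [24, 33] -> pop 24, enqueue [none], visited so far: [26, 4, 32, 2, 8, 36, 18, 34, 16, 24]
  queue [33] -> pop 33, enqueue [none], visited so far: [26, 4, 32, 2, 8, 36, 18, 34, 16, 24, 33]
Result: [26, 4, 32, 2, 8, 36, 18, 34, 16, 24, 33]


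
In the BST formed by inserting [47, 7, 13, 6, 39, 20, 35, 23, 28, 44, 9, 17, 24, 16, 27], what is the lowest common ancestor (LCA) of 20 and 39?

Tree insertion order: [47, 7, 13, 6, 39, 20, 35, 23, 28, 44, 9, 17, 24, 16, 27]
Tree (level-order array): [47, 7, None, 6, 13, None, None, 9, 39, None, None, 20, 44, 17, 35, None, None, 16, None, 23, None, None, None, None, 28, 24, None, None, 27]
In a BST, the LCA of p=20, q=39 is the first node v on the
root-to-leaf path with p <= v <= q (go left if both < v, right if both > v).
Walk from root:
  at 47: both 20 and 39 < 47, go left
  at 7: both 20 and 39 > 7, go right
  at 13: both 20 and 39 > 13, go right
  at 39: 20 <= 39 <= 39, this is the LCA
LCA = 39


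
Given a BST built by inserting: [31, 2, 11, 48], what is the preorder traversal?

Tree insertion order: [31, 2, 11, 48]
Tree (level-order array): [31, 2, 48, None, 11]
Preorder traversal: [31, 2, 11, 48]


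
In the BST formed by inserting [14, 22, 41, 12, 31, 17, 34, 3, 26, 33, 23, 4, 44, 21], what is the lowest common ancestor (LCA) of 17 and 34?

Tree insertion order: [14, 22, 41, 12, 31, 17, 34, 3, 26, 33, 23, 4, 44, 21]
Tree (level-order array): [14, 12, 22, 3, None, 17, 41, None, 4, None, 21, 31, 44, None, None, None, None, 26, 34, None, None, 23, None, 33]
In a BST, the LCA of p=17, q=34 is the first node v on the
root-to-leaf path with p <= v <= q (go left if both < v, right if both > v).
Walk from root:
  at 14: both 17 and 34 > 14, go right
  at 22: 17 <= 22 <= 34, this is the LCA
LCA = 22


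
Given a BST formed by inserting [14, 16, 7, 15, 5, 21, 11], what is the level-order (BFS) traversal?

Tree insertion order: [14, 16, 7, 15, 5, 21, 11]
Tree (level-order array): [14, 7, 16, 5, 11, 15, 21]
BFS from the root, enqueuing left then right child of each popped node:
  queue [14] -> pop 14, enqueue [7, 16], visited so far: [14]
  queue [7, 16] -> pop 7, enqueue [5, 11], visited so far: [14, 7]
  queue [16, 5, 11] -> pop 16, enqueue [15, 21], visited so far: [14, 7, 16]
  queue [5, 11, 15, 21] -> pop 5, enqueue [none], visited so far: [14, 7, 16, 5]
  queue [11, 15, 21] -> pop 11, enqueue [none], visited so far: [14, 7, 16, 5, 11]
  queue [15, 21] -> pop 15, enqueue [none], visited so far: [14, 7, 16, 5, 11, 15]
  queue [21] -> pop 21, enqueue [none], visited so far: [14, 7, 16, 5, 11, 15, 21]
Result: [14, 7, 16, 5, 11, 15, 21]


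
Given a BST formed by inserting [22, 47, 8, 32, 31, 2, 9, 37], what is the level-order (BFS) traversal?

Tree insertion order: [22, 47, 8, 32, 31, 2, 9, 37]
Tree (level-order array): [22, 8, 47, 2, 9, 32, None, None, None, None, None, 31, 37]
BFS from the root, enqueuing left then right child of each popped node:
  queue [22] -> pop 22, enqueue [8, 47], visited so far: [22]
  queue [8, 47] -> pop 8, enqueue [2, 9], visited so far: [22, 8]
  queue [47, 2, 9] -> pop 47, enqueue [32], visited so far: [22, 8, 47]
  queue [2, 9, 32] -> pop 2, enqueue [none], visited so far: [22, 8, 47, 2]
  queue [9, 32] -> pop 9, enqueue [none], visited so far: [22, 8, 47, 2, 9]
  queue [32] -> pop 32, enqueue [31, 37], visited so far: [22, 8, 47, 2, 9, 32]
  queue [31, 37] -> pop 31, enqueue [none], visited so far: [22, 8, 47, 2, 9, 32, 31]
  queue [37] -> pop 37, enqueue [none], visited so far: [22, 8, 47, 2, 9, 32, 31, 37]
Result: [22, 8, 47, 2, 9, 32, 31, 37]


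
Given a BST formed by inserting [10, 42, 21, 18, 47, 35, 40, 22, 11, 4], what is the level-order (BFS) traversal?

Tree insertion order: [10, 42, 21, 18, 47, 35, 40, 22, 11, 4]
Tree (level-order array): [10, 4, 42, None, None, 21, 47, 18, 35, None, None, 11, None, 22, 40]
BFS from the root, enqueuing left then right child of each popped node:
  queue [10] -> pop 10, enqueue [4, 42], visited so far: [10]
  queue [4, 42] -> pop 4, enqueue [none], visited so far: [10, 4]
  queue [42] -> pop 42, enqueue [21, 47], visited so far: [10, 4, 42]
  queue [21, 47] -> pop 21, enqueue [18, 35], visited so far: [10, 4, 42, 21]
  queue [47, 18, 35] -> pop 47, enqueue [none], visited so far: [10, 4, 42, 21, 47]
  queue [18, 35] -> pop 18, enqueue [11], visited so far: [10, 4, 42, 21, 47, 18]
  queue [35, 11] -> pop 35, enqueue [22, 40], visited so far: [10, 4, 42, 21, 47, 18, 35]
  queue [11, 22, 40] -> pop 11, enqueue [none], visited so far: [10, 4, 42, 21, 47, 18, 35, 11]
  queue [22, 40] -> pop 22, enqueue [none], visited so far: [10, 4, 42, 21, 47, 18, 35, 11, 22]
  queue [40] -> pop 40, enqueue [none], visited so far: [10, 4, 42, 21, 47, 18, 35, 11, 22, 40]
Result: [10, 4, 42, 21, 47, 18, 35, 11, 22, 40]


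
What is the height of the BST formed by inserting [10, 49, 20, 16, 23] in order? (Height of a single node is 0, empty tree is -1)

Insertion order: [10, 49, 20, 16, 23]
Tree (level-order array): [10, None, 49, 20, None, 16, 23]
Compute height bottom-up (empty subtree = -1):
  height(16) = 1 + max(-1, -1) = 0
  height(23) = 1 + max(-1, -1) = 0
  height(20) = 1 + max(0, 0) = 1
  height(49) = 1 + max(1, -1) = 2
  height(10) = 1 + max(-1, 2) = 3
Height = 3


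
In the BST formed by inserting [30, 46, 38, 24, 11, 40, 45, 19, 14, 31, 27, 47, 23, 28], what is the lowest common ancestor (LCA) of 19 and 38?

Tree insertion order: [30, 46, 38, 24, 11, 40, 45, 19, 14, 31, 27, 47, 23, 28]
Tree (level-order array): [30, 24, 46, 11, 27, 38, 47, None, 19, None, 28, 31, 40, None, None, 14, 23, None, None, None, None, None, 45]
In a BST, the LCA of p=19, q=38 is the first node v on the
root-to-leaf path with p <= v <= q (go left if both < v, right if both > v).
Walk from root:
  at 30: 19 <= 30 <= 38, this is the LCA
LCA = 30


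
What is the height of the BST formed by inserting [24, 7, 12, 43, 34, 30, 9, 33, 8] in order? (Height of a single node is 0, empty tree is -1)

Insertion order: [24, 7, 12, 43, 34, 30, 9, 33, 8]
Tree (level-order array): [24, 7, 43, None, 12, 34, None, 9, None, 30, None, 8, None, None, 33]
Compute height bottom-up (empty subtree = -1):
  height(8) = 1 + max(-1, -1) = 0
  height(9) = 1 + max(0, -1) = 1
  height(12) = 1 + max(1, -1) = 2
  height(7) = 1 + max(-1, 2) = 3
  height(33) = 1 + max(-1, -1) = 0
  height(30) = 1 + max(-1, 0) = 1
  height(34) = 1 + max(1, -1) = 2
  height(43) = 1 + max(2, -1) = 3
  height(24) = 1 + max(3, 3) = 4
Height = 4


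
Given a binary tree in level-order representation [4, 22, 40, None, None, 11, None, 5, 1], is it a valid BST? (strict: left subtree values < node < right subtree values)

Level-order array: [4, 22, 40, None, None, 11, None, 5, 1]
Validate using subtree bounds (lo, hi): at each node, require lo < value < hi,
then recurse left with hi=value and right with lo=value.
Preorder trace (stopping at first violation):
  at node 4 with bounds (-inf, +inf): OK
  at node 22 with bounds (-inf, 4): VIOLATION
Node 22 violates its bound: not (-inf < 22 < 4).
Result: Not a valid BST


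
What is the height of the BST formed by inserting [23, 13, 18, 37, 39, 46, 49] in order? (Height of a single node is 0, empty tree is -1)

Insertion order: [23, 13, 18, 37, 39, 46, 49]
Tree (level-order array): [23, 13, 37, None, 18, None, 39, None, None, None, 46, None, 49]
Compute height bottom-up (empty subtree = -1):
  height(18) = 1 + max(-1, -1) = 0
  height(13) = 1 + max(-1, 0) = 1
  height(49) = 1 + max(-1, -1) = 0
  height(46) = 1 + max(-1, 0) = 1
  height(39) = 1 + max(-1, 1) = 2
  height(37) = 1 + max(-1, 2) = 3
  height(23) = 1 + max(1, 3) = 4
Height = 4


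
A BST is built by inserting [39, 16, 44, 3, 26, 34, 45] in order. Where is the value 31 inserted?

Starting tree (level order): [39, 16, 44, 3, 26, None, 45, None, None, None, 34]
Insertion path: 39 -> 16 -> 26 -> 34
Result: insert 31 as left child of 34
Final tree (level order): [39, 16, 44, 3, 26, None, 45, None, None, None, 34, None, None, 31]


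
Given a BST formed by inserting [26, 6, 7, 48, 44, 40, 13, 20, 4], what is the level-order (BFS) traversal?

Tree insertion order: [26, 6, 7, 48, 44, 40, 13, 20, 4]
Tree (level-order array): [26, 6, 48, 4, 7, 44, None, None, None, None, 13, 40, None, None, 20]
BFS from the root, enqueuing left then right child of each popped node:
  queue [26] -> pop 26, enqueue [6, 48], visited so far: [26]
  queue [6, 48] -> pop 6, enqueue [4, 7], visited so far: [26, 6]
  queue [48, 4, 7] -> pop 48, enqueue [44], visited so far: [26, 6, 48]
  queue [4, 7, 44] -> pop 4, enqueue [none], visited so far: [26, 6, 48, 4]
  queue [7, 44] -> pop 7, enqueue [13], visited so far: [26, 6, 48, 4, 7]
  queue [44, 13] -> pop 44, enqueue [40], visited so far: [26, 6, 48, 4, 7, 44]
  queue [13, 40] -> pop 13, enqueue [20], visited so far: [26, 6, 48, 4, 7, 44, 13]
  queue [40, 20] -> pop 40, enqueue [none], visited so far: [26, 6, 48, 4, 7, 44, 13, 40]
  queue [20] -> pop 20, enqueue [none], visited so far: [26, 6, 48, 4, 7, 44, 13, 40, 20]
Result: [26, 6, 48, 4, 7, 44, 13, 40, 20]


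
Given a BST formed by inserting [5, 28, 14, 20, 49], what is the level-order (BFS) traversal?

Tree insertion order: [5, 28, 14, 20, 49]
Tree (level-order array): [5, None, 28, 14, 49, None, 20]
BFS from the root, enqueuing left then right child of each popped node:
  queue [5] -> pop 5, enqueue [28], visited so far: [5]
  queue [28] -> pop 28, enqueue [14, 49], visited so far: [5, 28]
  queue [14, 49] -> pop 14, enqueue [20], visited so far: [5, 28, 14]
  queue [49, 20] -> pop 49, enqueue [none], visited so far: [5, 28, 14, 49]
  queue [20] -> pop 20, enqueue [none], visited so far: [5, 28, 14, 49, 20]
Result: [5, 28, 14, 49, 20]


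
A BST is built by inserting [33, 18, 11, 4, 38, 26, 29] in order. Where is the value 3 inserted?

Starting tree (level order): [33, 18, 38, 11, 26, None, None, 4, None, None, 29]
Insertion path: 33 -> 18 -> 11 -> 4
Result: insert 3 as left child of 4
Final tree (level order): [33, 18, 38, 11, 26, None, None, 4, None, None, 29, 3]


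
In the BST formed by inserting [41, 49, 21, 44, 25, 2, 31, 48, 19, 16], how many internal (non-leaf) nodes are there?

Tree built from: [41, 49, 21, 44, 25, 2, 31, 48, 19, 16]
Tree (level-order array): [41, 21, 49, 2, 25, 44, None, None, 19, None, 31, None, 48, 16]
Rule: An internal node has at least one child.
Per-node child counts:
  node 41: 2 child(ren)
  node 21: 2 child(ren)
  node 2: 1 child(ren)
  node 19: 1 child(ren)
  node 16: 0 child(ren)
  node 25: 1 child(ren)
  node 31: 0 child(ren)
  node 49: 1 child(ren)
  node 44: 1 child(ren)
  node 48: 0 child(ren)
Matching nodes: [41, 21, 2, 19, 25, 49, 44]
Count of internal (non-leaf) nodes: 7


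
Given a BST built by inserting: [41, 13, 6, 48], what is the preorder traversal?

Tree insertion order: [41, 13, 6, 48]
Tree (level-order array): [41, 13, 48, 6]
Preorder traversal: [41, 13, 6, 48]


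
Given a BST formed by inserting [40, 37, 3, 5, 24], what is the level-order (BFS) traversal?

Tree insertion order: [40, 37, 3, 5, 24]
Tree (level-order array): [40, 37, None, 3, None, None, 5, None, 24]
BFS from the root, enqueuing left then right child of each popped node:
  queue [40] -> pop 40, enqueue [37], visited so far: [40]
  queue [37] -> pop 37, enqueue [3], visited so far: [40, 37]
  queue [3] -> pop 3, enqueue [5], visited so far: [40, 37, 3]
  queue [5] -> pop 5, enqueue [24], visited so far: [40, 37, 3, 5]
  queue [24] -> pop 24, enqueue [none], visited so far: [40, 37, 3, 5, 24]
Result: [40, 37, 3, 5, 24]


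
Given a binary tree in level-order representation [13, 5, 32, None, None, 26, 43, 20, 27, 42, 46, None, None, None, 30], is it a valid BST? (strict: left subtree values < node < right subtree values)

Level-order array: [13, 5, 32, None, None, 26, 43, 20, 27, 42, 46, None, None, None, 30]
Validate using subtree bounds (lo, hi): at each node, require lo < value < hi,
then recurse left with hi=value and right with lo=value.
Preorder trace (stopping at first violation):
  at node 13 with bounds (-inf, +inf): OK
  at node 5 with bounds (-inf, 13): OK
  at node 32 with bounds (13, +inf): OK
  at node 26 with bounds (13, 32): OK
  at node 20 with bounds (13, 26): OK
  at node 27 with bounds (26, 32): OK
  at node 30 with bounds (27, 32): OK
  at node 43 with bounds (32, +inf): OK
  at node 42 with bounds (32, 43): OK
  at node 46 with bounds (43, +inf): OK
No violation found at any node.
Result: Valid BST


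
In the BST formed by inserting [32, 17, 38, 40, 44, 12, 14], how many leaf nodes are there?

Tree built from: [32, 17, 38, 40, 44, 12, 14]
Tree (level-order array): [32, 17, 38, 12, None, None, 40, None, 14, None, 44]
Rule: A leaf has 0 children.
Per-node child counts:
  node 32: 2 child(ren)
  node 17: 1 child(ren)
  node 12: 1 child(ren)
  node 14: 0 child(ren)
  node 38: 1 child(ren)
  node 40: 1 child(ren)
  node 44: 0 child(ren)
Matching nodes: [14, 44]
Count of leaf nodes: 2


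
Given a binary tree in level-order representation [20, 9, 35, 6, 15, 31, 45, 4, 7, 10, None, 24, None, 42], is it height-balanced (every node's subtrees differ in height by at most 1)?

Tree (level-order array): [20, 9, 35, 6, 15, 31, 45, 4, 7, 10, None, 24, None, 42]
Definition: a tree is height-balanced if, at every node, |h(left) - h(right)| <= 1 (empty subtree has height -1).
Bottom-up per-node check:
  node 4: h_left=-1, h_right=-1, diff=0 [OK], height=0
  node 7: h_left=-1, h_right=-1, diff=0 [OK], height=0
  node 6: h_left=0, h_right=0, diff=0 [OK], height=1
  node 10: h_left=-1, h_right=-1, diff=0 [OK], height=0
  node 15: h_left=0, h_right=-1, diff=1 [OK], height=1
  node 9: h_left=1, h_right=1, diff=0 [OK], height=2
  node 24: h_left=-1, h_right=-1, diff=0 [OK], height=0
  node 31: h_left=0, h_right=-1, diff=1 [OK], height=1
  node 42: h_left=-1, h_right=-1, diff=0 [OK], height=0
  node 45: h_left=0, h_right=-1, diff=1 [OK], height=1
  node 35: h_left=1, h_right=1, diff=0 [OK], height=2
  node 20: h_left=2, h_right=2, diff=0 [OK], height=3
All nodes satisfy the balance condition.
Result: Balanced


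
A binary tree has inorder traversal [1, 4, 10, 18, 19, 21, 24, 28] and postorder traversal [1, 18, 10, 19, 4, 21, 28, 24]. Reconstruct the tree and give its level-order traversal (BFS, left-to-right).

Inorder:   [1, 4, 10, 18, 19, 21, 24, 28]
Postorder: [1, 18, 10, 19, 4, 21, 28, 24]
Algorithm: postorder visits root last, so walk postorder right-to-left;
each value is the root of the current inorder slice — split it at that
value, recurse on the right subtree first, then the left.
Recursive splits:
  root=24; inorder splits into left=[1, 4, 10, 18, 19, 21], right=[28]
  root=28; inorder splits into left=[], right=[]
  root=21; inorder splits into left=[1, 4, 10, 18, 19], right=[]
  root=4; inorder splits into left=[1], right=[10, 18, 19]
  root=19; inorder splits into left=[10, 18], right=[]
  root=10; inorder splits into left=[], right=[18]
  root=18; inorder splits into left=[], right=[]
  root=1; inorder splits into left=[], right=[]
Reconstructed level-order: [24, 21, 28, 4, 1, 19, 10, 18]


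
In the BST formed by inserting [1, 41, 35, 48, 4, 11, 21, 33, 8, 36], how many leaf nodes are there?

Tree built from: [1, 41, 35, 48, 4, 11, 21, 33, 8, 36]
Tree (level-order array): [1, None, 41, 35, 48, 4, 36, None, None, None, 11, None, None, 8, 21, None, None, None, 33]
Rule: A leaf has 0 children.
Per-node child counts:
  node 1: 1 child(ren)
  node 41: 2 child(ren)
  node 35: 2 child(ren)
  node 4: 1 child(ren)
  node 11: 2 child(ren)
  node 8: 0 child(ren)
  node 21: 1 child(ren)
  node 33: 0 child(ren)
  node 36: 0 child(ren)
  node 48: 0 child(ren)
Matching nodes: [8, 33, 36, 48]
Count of leaf nodes: 4


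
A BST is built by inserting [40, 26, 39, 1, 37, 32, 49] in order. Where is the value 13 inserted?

Starting tree (level order): [40, 26, 49, 1, 39, None, None, None, None, 37, None, 32]
Insertion path: 40 -> 26 -> 1
Result: insert 13 as right child of 1
Final tree (level order): [40, 26, 49, 1, 39, None, None, None, 13, 37, None, None, None, 32]


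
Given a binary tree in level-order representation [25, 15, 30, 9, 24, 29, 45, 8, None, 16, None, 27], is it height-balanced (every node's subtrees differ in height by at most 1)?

Tree (level-order array): [25, 15, 30, 9, 24, 29, 45, 8, None, 16, None, 27]
Definition: a tree is height-balanced if, at every node, |h(left) - h(right)| <= 1 (empty subtree has height -1).
Bottom-up per-node check:
  node 8: h_left=-1, h_right=-1, diff=0 [OK], height=0
  node 9: h_left=0, h_right=-1, diff=1 [OK], height=1
  node 16: h_left=-1, h_right=-1, diff=0 [OK], height=0
  node 24: h_left=0, h_right=-1, diff=1 [OK], height=1
  node 15: h_left=1, h_right=1, diff=0 [OK], height=2
  node 27: h_left=-1, h_right=-1, diff=0 [OK], height=0
  node 29: h_left=0, h_right=-1, diff=1 [OK], height=1
  node 45: h_left=-1, h_right=-1, diff=0 [OK], height=0
  node 30: h_left=1, h_right=0, diff=1 [OK], height=2
  node 25: h_left=2, h_right=2, diff=0 [OK], height=3
All nodes satisfy the balance condition.
Result: Balanced
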